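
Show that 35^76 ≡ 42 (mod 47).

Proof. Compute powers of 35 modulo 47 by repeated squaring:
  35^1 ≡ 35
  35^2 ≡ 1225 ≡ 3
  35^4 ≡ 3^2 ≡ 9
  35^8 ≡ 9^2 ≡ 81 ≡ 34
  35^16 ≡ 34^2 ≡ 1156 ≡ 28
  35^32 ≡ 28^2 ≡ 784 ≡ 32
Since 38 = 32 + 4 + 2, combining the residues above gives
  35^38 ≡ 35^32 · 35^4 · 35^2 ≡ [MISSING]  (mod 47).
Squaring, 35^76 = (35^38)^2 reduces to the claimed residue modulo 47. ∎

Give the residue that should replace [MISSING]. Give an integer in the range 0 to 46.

Multiply the listed residues: 32 · 9 · 3 = 288 → 864.
Reducing modulo 47: 864 = 18·47 + 18, so 35^38 ≡ 18.

18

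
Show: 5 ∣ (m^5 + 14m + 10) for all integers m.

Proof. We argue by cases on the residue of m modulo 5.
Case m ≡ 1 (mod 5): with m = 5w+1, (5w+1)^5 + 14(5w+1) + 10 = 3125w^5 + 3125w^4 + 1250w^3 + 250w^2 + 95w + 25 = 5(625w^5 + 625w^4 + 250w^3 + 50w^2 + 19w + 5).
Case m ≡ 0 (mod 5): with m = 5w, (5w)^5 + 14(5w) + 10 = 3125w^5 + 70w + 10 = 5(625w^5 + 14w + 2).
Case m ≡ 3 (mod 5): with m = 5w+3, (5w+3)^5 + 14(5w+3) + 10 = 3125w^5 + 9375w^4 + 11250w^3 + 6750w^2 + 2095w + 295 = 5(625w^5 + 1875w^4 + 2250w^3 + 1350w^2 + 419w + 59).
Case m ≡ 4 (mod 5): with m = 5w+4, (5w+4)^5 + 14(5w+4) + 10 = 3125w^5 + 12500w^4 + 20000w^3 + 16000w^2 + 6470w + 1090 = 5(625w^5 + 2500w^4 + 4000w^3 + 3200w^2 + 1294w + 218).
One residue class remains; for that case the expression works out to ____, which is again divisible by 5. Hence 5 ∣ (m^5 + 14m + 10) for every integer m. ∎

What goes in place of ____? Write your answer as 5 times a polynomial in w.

5(625w^5 + 1250w^4 + 1000w^3 + 400w^2 + 94w + 14)

Only m ≡ 2 (mod 5) is unaccounted for. Put m = 5w+2:
(5w+2)^5 + 14(5w+2) + 10 expands to 3125w^5 + 6250w^4 + 5000w^3 + 2000w^2 + 470w + 70,
and factoring out 5 leaves 5(625w^5 + 1250w^4 + 1000w^3 + 400w^2 + 94w + 14).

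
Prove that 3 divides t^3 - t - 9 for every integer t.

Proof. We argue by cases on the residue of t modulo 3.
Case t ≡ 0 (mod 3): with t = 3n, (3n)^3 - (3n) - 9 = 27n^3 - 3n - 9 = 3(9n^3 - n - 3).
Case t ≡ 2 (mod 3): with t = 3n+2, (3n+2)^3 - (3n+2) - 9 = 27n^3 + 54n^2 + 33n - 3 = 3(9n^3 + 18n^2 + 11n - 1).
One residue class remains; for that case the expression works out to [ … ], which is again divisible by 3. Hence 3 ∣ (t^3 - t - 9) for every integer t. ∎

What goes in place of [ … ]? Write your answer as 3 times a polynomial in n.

3(9n^3 + 9n^2 + 2n - 3)

Only t ≡ 1 (mod 3) is unaccounted for. Put t = 3n+1:
(3n+1)^3 - (3n+1) - 9 expands to 27n^3 + 27n^2 + 6n - 9,
and factoring out 3 leaves 3(9n^3 + 9n^2 + 2n - 3).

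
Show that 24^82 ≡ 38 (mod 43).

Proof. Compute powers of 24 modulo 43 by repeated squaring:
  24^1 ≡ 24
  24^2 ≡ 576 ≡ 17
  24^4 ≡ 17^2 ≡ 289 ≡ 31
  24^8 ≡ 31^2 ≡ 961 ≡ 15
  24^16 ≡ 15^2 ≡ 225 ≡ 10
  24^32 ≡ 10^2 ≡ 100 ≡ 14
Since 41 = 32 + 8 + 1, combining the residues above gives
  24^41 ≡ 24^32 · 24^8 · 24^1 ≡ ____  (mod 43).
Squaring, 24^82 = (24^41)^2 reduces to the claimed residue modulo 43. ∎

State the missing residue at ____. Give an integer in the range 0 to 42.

9

Multiply the listed residues: 14 · 15 · 24 = 210 → 5040.
Reducing modulo 43: 5040 = 117·43 + 9, so 24^41 ≡ 9.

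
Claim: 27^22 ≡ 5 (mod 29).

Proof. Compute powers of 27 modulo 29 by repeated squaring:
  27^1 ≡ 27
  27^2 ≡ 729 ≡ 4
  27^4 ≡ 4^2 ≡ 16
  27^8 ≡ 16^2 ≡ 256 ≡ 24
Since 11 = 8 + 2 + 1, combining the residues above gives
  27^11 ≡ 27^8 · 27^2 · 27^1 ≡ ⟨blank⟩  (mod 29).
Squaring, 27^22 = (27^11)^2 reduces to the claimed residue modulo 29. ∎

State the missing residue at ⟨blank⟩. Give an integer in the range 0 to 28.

Multiply the listed residues: 24 · 4 · 27 = 96 → 2592.
Reducing modulo 29: 2592 = 89·29 + 11, so 27^11 ≡ 11.

11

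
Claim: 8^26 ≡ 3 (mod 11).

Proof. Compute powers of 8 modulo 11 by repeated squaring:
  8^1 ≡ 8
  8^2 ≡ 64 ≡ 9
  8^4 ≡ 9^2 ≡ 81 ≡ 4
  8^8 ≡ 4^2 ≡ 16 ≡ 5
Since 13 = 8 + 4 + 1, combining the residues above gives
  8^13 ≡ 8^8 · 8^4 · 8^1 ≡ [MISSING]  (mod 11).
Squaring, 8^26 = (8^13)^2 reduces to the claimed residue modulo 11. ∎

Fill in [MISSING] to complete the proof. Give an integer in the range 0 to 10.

6

Multiply the listed residues: 5 · 4 · 8 = 20 → 160.
Reducing modulo 11: 160 = 14·11 + 6, so 8^13 ≡ 6.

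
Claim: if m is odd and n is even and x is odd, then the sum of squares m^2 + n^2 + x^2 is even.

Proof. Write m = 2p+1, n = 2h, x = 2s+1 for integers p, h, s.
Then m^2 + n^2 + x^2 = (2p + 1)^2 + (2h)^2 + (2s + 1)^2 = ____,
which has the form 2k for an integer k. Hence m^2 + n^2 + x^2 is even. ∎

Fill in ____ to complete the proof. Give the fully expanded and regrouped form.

2(2h^2 + 2p^2 + 2p + 2s^2 + 2s + 1)

Expanding: (2p + 1)^2 + (2h)^2 + (2s + 1)^2 = 4h^2 + 4p^2 + 4p + 4s^2 + 4s + 2.
Every term is even; pulling out the factor of 2 gives 2(2h^2 + 2p^2 + 2p + 2s^2 + 2s + 1).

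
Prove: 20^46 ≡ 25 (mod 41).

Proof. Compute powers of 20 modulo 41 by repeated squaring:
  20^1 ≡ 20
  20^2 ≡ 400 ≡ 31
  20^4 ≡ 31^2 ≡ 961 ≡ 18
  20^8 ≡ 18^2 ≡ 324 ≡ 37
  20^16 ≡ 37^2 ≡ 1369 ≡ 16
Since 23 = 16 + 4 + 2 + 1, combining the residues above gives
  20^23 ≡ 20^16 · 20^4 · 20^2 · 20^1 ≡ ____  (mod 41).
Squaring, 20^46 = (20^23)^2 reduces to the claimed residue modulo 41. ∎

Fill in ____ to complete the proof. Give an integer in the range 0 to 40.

20^16 · 20^4 · 20^2 · 20^1 ≡ 16 · 18 · 31 · 20 = 178560.
178560 mod 41 = 5, so 20^23 ≡ 5 (mod 41).

5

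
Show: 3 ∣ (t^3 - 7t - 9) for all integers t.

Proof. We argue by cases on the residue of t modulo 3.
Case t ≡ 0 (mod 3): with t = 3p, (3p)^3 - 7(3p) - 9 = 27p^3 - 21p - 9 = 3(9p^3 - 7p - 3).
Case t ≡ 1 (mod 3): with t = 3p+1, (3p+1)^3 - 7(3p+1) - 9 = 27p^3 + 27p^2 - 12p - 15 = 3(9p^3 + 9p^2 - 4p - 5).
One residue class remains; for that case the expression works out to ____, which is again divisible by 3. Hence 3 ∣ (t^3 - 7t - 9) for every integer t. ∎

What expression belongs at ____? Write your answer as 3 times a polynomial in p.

3(9p^3 + 18p^2 + 5p - 5)

The residues treated are {0, 1}, so the missing case is t ≡ 2 (mod 3); write t = 3p+2.
Then (3p+2)^3 - 7(3p+2) - 9 = 27p^3 + 54p^2 + 15p - 15 = 3(9p^3 + 18p^2 + 5p - 5).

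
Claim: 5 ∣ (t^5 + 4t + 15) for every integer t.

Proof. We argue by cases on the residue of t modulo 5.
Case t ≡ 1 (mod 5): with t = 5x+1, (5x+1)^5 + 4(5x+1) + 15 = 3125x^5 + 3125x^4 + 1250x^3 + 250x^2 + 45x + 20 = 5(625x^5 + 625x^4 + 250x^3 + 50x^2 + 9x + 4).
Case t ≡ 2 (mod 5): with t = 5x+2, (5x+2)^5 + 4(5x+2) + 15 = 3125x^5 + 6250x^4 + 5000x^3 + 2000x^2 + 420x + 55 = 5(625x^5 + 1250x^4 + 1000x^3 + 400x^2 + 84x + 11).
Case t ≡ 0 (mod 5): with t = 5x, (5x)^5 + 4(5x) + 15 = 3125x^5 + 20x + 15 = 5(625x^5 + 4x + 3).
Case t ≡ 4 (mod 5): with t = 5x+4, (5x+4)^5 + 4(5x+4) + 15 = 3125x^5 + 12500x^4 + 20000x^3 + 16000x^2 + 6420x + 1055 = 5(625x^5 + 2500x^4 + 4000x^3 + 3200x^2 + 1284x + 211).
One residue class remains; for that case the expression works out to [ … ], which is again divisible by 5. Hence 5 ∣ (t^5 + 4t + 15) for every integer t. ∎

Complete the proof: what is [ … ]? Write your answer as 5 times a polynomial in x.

The residues treated are {1, 2, 0, 4}, so the missing case is t ≡ 3 (mod 5); write t = 5x+3.
Then (5x+3)^5 + 4(5x+3) + 15 = 3125x^5 + 9375x^4 + 11250x^3 + 6750x^2 + 2045x + 270 = 5(625x^5 + 1875x^4 + 2250x^3 + 1350x^2 + 409x + 54).

5(625x^5 + 1875x^4 + 2250x^3 + 1350x^2 + 409x + 54)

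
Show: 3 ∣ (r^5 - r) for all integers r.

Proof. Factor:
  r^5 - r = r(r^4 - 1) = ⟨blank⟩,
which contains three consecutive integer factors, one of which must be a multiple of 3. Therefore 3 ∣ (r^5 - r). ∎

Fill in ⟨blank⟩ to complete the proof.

(r - 1)r(r + 1)(r^2 + 1)

r^4 - 1 = (r^2 - 1)(r^2 + 1), and r^2 - 1 = (r-1)(r+1).
So r(r^4 - 1) = (r - 1)r(r + 1)(r^2 + 1).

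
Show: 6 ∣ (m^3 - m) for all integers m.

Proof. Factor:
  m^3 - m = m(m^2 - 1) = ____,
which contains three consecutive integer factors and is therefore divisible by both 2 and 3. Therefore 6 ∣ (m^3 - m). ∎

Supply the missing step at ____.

(m - 1)m(m + 1)

m(m^2 - 1) = m(m - 1)(m + 1) = (m - 1)m(m + 1).
These three factors are consecutive integers, so their product is divisible by 6.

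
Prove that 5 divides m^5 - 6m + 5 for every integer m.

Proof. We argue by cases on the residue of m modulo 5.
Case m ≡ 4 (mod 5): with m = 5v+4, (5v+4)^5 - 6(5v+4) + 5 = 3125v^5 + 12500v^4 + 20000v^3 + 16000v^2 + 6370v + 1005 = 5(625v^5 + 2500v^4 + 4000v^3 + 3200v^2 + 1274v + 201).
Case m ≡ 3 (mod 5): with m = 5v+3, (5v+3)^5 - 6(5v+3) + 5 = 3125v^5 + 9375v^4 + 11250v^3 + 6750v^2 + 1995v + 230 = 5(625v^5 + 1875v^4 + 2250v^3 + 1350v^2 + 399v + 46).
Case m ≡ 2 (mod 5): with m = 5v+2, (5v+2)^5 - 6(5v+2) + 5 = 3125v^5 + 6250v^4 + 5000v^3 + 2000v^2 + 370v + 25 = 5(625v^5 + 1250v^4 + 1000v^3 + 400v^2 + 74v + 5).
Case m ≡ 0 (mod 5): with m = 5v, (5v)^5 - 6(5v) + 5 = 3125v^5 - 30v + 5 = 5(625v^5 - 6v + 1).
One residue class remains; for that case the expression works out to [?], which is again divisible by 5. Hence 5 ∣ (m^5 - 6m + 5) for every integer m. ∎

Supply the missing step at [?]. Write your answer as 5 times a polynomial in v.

5(625v^5 + 625v^4 + 250v^3 + 50v^2 - v)

Only m ≡ 1 (mod 5) is unaccounted for. Put m = 5v+1:
(5v+1)^5 - 6(5v+1) + 5 expands to 3125v^5 + 3125v^4 + 1250v^3 + 250v^2 - 5v,
and factoring out 5 leaves 5(625v^5 + 625v^4 + 250v^3 + 50v^2 - v).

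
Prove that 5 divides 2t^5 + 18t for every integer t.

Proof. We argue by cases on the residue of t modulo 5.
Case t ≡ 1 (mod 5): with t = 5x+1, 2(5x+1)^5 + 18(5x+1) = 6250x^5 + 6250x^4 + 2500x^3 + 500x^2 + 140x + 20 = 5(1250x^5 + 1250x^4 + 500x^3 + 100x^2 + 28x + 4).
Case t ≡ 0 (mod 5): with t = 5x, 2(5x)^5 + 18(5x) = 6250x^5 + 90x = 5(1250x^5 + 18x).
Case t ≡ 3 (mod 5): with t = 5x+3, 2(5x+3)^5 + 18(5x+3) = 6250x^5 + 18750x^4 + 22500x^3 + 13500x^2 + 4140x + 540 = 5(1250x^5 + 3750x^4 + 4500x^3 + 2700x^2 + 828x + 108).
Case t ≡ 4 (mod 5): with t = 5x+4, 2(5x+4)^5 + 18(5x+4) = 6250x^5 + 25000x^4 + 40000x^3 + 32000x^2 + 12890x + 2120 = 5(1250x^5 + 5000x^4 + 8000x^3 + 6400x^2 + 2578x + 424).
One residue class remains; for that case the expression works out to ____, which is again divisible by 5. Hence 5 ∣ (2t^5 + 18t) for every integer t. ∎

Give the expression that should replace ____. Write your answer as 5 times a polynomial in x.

5(1250x^5 + 2500x^4 + 2000x^3 + 800x^2 + 178x + 20)

The residues treated are {1, 0, 3, 4}, so the missing case is t ≡ 2 (mod 5); write t = 5x+2.
Then 2(5x+2)^5 + 18(5x+2) = 6250x^5 + 12500x^4 + 10000x^3 + 4000x^2 + 890x + 100 = 5(1250x^5 + 2500x^4 + 2000x^3 + 800x^2 + 178x + 20).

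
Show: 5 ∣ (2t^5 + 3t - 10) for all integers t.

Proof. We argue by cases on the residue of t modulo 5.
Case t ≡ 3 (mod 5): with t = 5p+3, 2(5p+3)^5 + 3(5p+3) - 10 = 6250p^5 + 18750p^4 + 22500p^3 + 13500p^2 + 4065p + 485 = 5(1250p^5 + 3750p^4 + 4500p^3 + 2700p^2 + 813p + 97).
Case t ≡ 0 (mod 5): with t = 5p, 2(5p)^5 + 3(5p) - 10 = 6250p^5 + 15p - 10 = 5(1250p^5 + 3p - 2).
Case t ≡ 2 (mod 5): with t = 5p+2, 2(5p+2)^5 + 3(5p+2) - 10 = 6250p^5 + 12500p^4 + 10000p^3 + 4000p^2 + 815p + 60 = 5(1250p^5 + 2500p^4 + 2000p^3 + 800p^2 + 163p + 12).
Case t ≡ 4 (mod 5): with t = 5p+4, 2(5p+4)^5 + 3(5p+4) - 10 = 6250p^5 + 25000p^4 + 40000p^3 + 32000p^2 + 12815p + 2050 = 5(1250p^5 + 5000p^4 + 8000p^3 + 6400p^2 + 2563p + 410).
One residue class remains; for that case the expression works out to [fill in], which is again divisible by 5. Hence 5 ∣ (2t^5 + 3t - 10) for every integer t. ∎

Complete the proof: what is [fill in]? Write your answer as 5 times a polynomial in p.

5(1250p^5 + 1250p^4 + 500p^3 + 100p^2 + 13p - 1)

The residues treated are {3, 0, 2, 4}, so the missing case is t ≡ 1 (mod 5); write t = 5p+1.
Then 2(5p+1)^5 + 3(5p+1) - 10 = 6250p^5 + 6250p^4 + 2500p^3 + 500p^2 + 65p - 5 = 5(1250p^5 + 1250p^4 + 500p^3 + 100p^2 + 13p - 1).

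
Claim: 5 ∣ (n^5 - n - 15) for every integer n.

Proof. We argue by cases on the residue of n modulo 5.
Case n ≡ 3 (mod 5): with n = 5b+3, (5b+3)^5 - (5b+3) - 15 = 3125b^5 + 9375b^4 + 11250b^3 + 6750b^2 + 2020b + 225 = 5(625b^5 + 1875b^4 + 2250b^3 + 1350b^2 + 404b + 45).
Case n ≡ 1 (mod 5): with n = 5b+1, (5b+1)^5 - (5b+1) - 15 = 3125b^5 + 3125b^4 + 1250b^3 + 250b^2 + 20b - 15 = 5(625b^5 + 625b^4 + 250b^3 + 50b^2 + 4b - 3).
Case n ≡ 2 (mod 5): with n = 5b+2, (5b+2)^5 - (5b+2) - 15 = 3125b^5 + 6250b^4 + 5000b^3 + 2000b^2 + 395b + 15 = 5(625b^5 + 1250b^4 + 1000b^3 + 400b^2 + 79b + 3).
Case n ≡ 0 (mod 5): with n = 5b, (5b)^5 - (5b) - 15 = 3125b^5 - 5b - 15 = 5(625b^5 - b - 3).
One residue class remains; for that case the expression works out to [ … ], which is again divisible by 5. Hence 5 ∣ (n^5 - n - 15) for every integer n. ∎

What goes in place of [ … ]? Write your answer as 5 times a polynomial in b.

5(625b^5 + 2500b^4 + 4000b^3 + 3200b^2 + 1279b + 201)

Only n ≡ 4 (mod 5) is unaccounted for. Put n = 5b+4:
(5b+4)^5 - (5b+4) - 15 expands to 3125b^5 + 12500b^4 + 20000b^3 + 16000b^2 + 6395b + 1005,
and factoring out 5 leaves 5(625b^5 + 2500b^4 + 4000b^3 + 3200b^2 + 1279b + 201).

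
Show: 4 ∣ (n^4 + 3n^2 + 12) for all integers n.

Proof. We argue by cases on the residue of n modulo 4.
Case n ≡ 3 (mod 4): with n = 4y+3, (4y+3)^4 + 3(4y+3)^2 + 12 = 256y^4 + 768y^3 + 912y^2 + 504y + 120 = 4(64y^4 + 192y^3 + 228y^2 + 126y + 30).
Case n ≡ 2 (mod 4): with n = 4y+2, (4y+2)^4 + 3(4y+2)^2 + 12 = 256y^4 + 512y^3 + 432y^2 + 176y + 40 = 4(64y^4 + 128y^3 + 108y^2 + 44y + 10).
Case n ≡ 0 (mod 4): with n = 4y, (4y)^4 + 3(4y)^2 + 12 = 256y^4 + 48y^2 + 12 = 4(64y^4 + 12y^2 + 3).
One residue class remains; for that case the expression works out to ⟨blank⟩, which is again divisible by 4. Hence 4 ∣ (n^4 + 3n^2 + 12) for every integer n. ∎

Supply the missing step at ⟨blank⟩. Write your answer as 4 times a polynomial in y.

Only n ≡ 1 (mod 4) is unaccounted for. Put n = 4y+1:
(4y+1)^4 + 3(4y+1)^2 + 12 expands to 256y^4 + 256y^3 + 144y^2 + 40y + 16,
and factoring out 4 leaves 4(64y^4 + 64y^3 + 36y^2 + 10y + 4).

4(64y^4 + 64y^3 + 36y^2 + 10y + 4)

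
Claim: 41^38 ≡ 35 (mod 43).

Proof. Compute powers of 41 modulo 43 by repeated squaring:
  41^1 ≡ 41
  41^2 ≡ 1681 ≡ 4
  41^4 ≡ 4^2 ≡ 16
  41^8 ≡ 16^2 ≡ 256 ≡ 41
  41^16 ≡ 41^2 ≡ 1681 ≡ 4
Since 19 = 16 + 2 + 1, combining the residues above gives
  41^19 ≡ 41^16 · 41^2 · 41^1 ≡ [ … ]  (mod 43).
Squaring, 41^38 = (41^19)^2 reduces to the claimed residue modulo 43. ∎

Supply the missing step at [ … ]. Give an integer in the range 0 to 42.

11

41^16 · 41^2 · 41^1 ≡ 4 · 4 · 41 = 656.
656 mod 43 = 11, so 41^19 ≡ 11 (mod 43).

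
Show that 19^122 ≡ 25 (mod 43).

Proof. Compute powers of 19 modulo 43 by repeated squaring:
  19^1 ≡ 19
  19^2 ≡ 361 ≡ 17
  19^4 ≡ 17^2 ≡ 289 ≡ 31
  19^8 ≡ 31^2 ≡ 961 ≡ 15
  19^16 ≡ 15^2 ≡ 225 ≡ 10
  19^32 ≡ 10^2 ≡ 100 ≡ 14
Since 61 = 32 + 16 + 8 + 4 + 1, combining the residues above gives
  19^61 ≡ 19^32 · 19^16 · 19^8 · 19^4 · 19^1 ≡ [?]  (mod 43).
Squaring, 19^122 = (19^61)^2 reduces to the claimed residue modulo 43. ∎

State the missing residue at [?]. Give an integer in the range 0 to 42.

19^32 · 19^16 · 19^8 · 19^4 · 19^1 ≡ 14 · 10 · 15 · 31 · 19 = 1236900.
1236900 mod 43 = 5, so 19^61 ≡ 5 (mod 43).

5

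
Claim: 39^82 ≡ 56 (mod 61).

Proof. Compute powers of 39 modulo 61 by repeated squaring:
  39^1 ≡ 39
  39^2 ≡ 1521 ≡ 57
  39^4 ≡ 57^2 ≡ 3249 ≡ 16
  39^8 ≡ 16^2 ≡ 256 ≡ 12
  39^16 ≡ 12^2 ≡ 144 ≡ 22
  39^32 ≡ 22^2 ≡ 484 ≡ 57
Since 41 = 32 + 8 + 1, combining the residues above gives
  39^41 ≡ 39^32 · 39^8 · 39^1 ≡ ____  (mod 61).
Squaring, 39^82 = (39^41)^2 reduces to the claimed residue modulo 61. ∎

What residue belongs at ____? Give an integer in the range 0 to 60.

39^32 · 39^8 · 39^1 ≡ 57 · 12 · 39 = 26676.
26676 mod 61 = 19, so 39^41 ≡ 19 (mod 61).

19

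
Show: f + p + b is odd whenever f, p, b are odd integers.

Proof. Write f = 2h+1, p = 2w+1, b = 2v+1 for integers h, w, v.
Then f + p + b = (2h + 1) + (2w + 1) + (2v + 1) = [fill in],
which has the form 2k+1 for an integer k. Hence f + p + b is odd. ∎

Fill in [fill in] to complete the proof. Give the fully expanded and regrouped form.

(2h + 1) + (2w + 1) + (2v + 1) = 2h + 2v + 2w + 3
= 2(h + v + w + 1) + 1.
Since h + v + w + 1 is an integer, the sum is of the form 2k+1 for an integer k.

2(h + v + w + 1) + 1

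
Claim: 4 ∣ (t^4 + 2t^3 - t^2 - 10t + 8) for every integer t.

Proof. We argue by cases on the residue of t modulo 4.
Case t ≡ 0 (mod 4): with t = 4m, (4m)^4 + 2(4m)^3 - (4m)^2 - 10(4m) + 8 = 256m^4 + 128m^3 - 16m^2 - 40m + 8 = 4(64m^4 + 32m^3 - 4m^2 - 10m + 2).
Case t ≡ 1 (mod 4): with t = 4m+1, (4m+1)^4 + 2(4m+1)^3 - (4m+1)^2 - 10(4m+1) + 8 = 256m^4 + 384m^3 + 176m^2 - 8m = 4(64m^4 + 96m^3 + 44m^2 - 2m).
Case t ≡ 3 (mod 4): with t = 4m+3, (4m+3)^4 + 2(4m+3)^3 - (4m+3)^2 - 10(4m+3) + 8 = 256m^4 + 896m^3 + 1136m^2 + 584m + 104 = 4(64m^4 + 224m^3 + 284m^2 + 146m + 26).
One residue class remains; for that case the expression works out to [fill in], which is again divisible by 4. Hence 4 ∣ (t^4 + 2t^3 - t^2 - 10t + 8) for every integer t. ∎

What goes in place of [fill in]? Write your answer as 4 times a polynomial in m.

4(64m^4 + 160m^3 + 140m^2 + 42m + 4)

Only t ≡ 2 (mod 4) is unaccounted for. Put t = 4m+2:
(4m+2)^4 + 2(4m+2)^3 - (4m+2)^2 - 10(4m+2) + 8 expands to 256m^4 + 640m^3 + 560m^2 + 168m + 16,
and factoring out 4 leaves 4(64m^4 + 160m^3 + 140m^2 + 42m + 4).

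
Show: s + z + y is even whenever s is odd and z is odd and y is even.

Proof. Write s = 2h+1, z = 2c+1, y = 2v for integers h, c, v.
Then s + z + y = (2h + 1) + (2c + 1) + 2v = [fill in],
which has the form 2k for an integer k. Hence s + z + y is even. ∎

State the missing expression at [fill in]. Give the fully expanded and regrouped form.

2(c + h + v + 1)

Expanding: (2h + 1) + (2c + 1) + 2v = 2c + 2h + 2v + 2.
Every term is even; pulling out the factor of 2 gives 2(c + h + v + 1).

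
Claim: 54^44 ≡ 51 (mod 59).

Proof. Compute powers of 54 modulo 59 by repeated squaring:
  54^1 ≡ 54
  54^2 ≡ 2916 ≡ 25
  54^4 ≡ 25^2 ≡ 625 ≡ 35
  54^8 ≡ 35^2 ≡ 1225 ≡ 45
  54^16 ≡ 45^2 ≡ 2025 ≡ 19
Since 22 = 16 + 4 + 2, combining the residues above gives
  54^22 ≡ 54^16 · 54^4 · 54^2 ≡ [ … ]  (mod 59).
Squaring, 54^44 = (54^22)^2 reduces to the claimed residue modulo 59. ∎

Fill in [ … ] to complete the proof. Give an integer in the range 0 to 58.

46

54^16 · 54^4 · 54^2 ≡ 19 · 35 · 25 = 16625.
16625 mod 59 = 46, so 54^22 ≡ 46 (mod 59).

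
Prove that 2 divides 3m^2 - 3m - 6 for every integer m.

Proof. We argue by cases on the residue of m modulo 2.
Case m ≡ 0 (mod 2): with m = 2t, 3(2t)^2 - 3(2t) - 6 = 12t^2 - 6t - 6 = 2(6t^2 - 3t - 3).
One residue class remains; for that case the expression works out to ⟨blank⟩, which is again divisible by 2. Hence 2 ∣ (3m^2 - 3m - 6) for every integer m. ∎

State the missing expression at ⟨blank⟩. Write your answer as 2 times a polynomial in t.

2(6t^2 + 3t - 3)

The residues treated are {0}, so the missing case is m ≡ 1 (mod 2); write m = 2t+1.
Then 3(2t+1)^2 - 3(2t+1) - 6 = 12t^2 + 6t - 6 = 2(6t^2 + 3t - 3).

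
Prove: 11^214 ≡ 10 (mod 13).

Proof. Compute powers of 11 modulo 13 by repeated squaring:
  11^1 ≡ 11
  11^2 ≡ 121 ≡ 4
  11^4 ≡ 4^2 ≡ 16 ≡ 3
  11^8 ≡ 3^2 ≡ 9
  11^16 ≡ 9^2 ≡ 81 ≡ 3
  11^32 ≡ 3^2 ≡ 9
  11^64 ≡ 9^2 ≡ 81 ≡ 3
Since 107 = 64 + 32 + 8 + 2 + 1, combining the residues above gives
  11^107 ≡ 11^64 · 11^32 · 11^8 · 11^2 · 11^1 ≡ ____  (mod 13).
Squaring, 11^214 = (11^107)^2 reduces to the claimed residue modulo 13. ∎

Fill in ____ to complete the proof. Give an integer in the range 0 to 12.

6

11^64 · 11^32 · 11^8 · 11^2 · 11^1 ≡ 3 · 9 · 9 · 4 · 11 = 10692.
10692 mod 13 = 6, so 11^107 ≡ 6 (mod 13).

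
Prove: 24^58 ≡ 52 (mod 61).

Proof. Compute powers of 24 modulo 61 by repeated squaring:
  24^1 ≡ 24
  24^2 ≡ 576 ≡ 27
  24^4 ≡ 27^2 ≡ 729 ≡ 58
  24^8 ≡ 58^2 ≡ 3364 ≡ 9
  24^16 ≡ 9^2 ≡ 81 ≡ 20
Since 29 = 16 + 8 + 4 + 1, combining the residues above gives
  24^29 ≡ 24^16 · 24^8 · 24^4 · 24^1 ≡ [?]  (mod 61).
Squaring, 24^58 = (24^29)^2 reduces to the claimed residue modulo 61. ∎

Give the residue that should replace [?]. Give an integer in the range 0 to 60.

24^16 · 24^8 · 24^4 · 24^1 ≡ 20 · 9 · 58 · 24 = 250560.
250560 mod 61 = 33, so 24^29 ≡ 33 (mod 61).

33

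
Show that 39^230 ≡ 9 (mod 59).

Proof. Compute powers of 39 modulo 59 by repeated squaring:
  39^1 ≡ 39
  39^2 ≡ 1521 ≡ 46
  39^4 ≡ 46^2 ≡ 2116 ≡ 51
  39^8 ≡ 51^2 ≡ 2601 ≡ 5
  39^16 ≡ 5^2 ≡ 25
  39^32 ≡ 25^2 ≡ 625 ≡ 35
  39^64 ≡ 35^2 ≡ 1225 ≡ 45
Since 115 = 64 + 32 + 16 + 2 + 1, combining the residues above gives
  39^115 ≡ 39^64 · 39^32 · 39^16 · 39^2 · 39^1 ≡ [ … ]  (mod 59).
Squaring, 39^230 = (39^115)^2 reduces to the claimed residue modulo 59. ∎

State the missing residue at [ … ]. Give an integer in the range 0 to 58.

56

39^64 · 39^32 · 39^16 · 39^2 · 39^1 ≡ 45 · 35 · 25 · 46 · 39 = 70638750.
70638750 mod 59 = 56, so 39^115 ≡ 56 (mod 59).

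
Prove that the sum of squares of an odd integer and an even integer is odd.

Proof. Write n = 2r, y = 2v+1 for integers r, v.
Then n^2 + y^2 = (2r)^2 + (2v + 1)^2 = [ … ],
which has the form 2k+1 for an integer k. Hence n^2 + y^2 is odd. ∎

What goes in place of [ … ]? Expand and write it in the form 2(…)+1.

2(2r^2 + 2v^2 + 2v) + 1

(2r)^2 + (2v + 1)^2 = 4r^2 + 4v^2 + 4v + 1
= 2(2r^2 + 2v^2 + 2v) + 1.
Since 2r^2 + 2v^2 + 2v is an integer, the sum of squares is of the form 2k+1 for an integer k.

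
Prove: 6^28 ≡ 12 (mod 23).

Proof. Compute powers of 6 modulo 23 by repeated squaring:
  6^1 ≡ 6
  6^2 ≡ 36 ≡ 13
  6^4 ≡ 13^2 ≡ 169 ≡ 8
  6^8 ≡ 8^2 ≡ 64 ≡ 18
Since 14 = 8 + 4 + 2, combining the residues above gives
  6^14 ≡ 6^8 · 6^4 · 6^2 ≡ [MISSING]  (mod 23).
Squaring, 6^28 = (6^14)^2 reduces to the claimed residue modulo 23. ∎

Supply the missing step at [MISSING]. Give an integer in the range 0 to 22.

Multiply the listed residues: 18 · 8 · 13 = 144 → 1872.
Reducing modulo 23: 1872 = 81·23 + 9, so 6^14 ≡ 9.

9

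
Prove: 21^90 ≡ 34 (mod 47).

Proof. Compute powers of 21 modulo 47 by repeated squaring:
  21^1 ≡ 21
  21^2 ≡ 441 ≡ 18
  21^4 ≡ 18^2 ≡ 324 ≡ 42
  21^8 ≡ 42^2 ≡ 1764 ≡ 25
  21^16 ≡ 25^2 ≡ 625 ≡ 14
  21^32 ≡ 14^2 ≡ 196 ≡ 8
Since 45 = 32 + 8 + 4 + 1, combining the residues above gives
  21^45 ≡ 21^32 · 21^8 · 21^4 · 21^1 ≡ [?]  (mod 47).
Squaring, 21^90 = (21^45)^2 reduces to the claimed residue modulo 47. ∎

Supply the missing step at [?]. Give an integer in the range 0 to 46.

Multiply the listed residues: 8 · 25 · 42 · 21 = 200 → 8400 → 176400.
Reducing modulo 47: 176400 = 3753·47 + 9, so 21^45 ≡ 9.

9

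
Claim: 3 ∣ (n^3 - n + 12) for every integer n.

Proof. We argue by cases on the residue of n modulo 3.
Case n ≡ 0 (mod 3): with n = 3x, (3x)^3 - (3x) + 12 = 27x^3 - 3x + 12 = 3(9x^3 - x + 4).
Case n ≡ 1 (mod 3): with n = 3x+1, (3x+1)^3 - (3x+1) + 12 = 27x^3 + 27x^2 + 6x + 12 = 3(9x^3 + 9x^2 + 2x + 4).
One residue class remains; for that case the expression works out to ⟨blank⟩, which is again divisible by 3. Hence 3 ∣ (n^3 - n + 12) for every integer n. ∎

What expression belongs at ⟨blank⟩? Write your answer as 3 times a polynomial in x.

3(9x^3 + 18x^2 + 11x + 6)

Only n ≡ 2 (mod 3) is unaccounted for. Put n = 3x+2:
(3x+2)^3 - (3x+2) + 12 expands to 27x^3 + 54x^2 + 33x + 18,
and factoring out 3 leaves 3(9x^3 + 18x^2 + 11x + 6).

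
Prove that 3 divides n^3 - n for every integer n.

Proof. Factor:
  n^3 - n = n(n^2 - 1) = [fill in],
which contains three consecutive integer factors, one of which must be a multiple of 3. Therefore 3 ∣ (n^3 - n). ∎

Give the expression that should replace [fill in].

(n - 1)n(n + 1)

n(n^2 - 1) = n(n - 1)(n + 1) = (n - 1)n(n + 1).
These three factors are consecutive integers, so their product is divisible by 3.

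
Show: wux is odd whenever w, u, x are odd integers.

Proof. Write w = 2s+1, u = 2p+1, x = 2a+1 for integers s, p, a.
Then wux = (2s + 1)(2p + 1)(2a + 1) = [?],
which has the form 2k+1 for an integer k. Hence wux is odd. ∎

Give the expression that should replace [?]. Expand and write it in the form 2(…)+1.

2(4aps + 2ap + 2as + a + 2ps + p + s) + 1

Expanding: (2s + 1)(2p + 1)(2a + 1) = 8aps + 4ap + 4as + 2a + 4ps + 2p + 2s + 1.
Every term except the constant is even, so this is 2(4aps + 2ap + 2as + a + 2ps + p + s) + 1,
and 4aps + 2ap + 2as + a + 2ps + p + s ∈ ℤ gives the required form.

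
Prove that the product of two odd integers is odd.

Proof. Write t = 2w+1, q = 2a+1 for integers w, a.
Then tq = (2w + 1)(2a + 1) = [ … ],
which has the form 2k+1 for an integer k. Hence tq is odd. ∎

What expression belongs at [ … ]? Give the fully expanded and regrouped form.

Expanding: (2w + 1)(2a + 1) = 4aw + 2a + 2w + 1.
Every term except the constant is even, so this is 2(2aw + a + w) + 1,
and 2aw + a + w ∈ ℤ gives the required form.

2(2aw + a + w) + 1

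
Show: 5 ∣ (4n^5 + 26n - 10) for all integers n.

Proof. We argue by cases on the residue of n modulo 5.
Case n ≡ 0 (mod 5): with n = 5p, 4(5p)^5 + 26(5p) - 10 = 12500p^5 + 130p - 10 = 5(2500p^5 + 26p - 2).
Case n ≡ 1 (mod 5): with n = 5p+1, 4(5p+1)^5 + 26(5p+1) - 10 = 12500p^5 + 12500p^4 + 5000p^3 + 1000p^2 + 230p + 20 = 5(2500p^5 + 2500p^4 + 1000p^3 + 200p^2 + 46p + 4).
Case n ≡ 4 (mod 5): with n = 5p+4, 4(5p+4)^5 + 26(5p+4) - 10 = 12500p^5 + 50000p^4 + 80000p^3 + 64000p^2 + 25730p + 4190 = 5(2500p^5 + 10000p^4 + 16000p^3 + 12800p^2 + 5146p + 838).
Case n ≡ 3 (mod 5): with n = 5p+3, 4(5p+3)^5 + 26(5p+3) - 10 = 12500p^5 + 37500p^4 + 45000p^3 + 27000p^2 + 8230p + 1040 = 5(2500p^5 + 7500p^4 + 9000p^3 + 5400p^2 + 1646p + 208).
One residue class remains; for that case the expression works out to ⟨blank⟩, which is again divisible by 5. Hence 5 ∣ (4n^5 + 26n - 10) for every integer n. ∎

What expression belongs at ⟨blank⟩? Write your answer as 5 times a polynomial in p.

5(2500p^5 + 5000p^4 + 4000p^3 + 1600p^2 + 346p + 34)

Only n ≡ 2 (mod 5) is unaccounted for. Put n = 5p+2:
4(5p+2)^5 + 26(5p+2) - 10 expands to 12500p^5 + 25000p^4 + 20000p^3 + 8000p^2 + 1730p + 170,
and factoring out 5 leaves 5(2500p^5 + 5000p^4 + 4000p^3 + 1600p^2 + 346p + 34).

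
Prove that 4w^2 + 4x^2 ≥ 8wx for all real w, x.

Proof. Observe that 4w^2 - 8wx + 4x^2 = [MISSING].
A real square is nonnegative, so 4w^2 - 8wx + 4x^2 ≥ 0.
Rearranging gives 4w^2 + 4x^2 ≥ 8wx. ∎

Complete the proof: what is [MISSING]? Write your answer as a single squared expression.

(2w - 2x)^2

The leading and trailing coefficients are 2^2 and 2^2, and 8 = 2·2·2, so the trinomial is (2w - 2x)^2.
Hence 4w^2 - 8wx + 4x^2 ≥ 0.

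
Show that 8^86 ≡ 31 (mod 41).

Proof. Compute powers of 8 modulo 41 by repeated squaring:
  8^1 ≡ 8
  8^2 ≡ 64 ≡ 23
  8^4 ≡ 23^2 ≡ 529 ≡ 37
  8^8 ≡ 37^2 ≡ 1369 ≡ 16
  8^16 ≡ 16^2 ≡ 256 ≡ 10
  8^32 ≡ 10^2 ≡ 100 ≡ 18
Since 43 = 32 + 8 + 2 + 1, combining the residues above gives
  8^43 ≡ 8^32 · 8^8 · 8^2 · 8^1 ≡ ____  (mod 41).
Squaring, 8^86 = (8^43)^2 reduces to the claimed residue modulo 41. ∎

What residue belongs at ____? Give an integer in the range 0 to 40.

8^32 · 8^8 · 8^2 · 8^1 ≡ 18 · 16 · 23 · 8 = 52992.
52992 mod 41 = 20, so 8^43 ≡ 20 (mod 41).

20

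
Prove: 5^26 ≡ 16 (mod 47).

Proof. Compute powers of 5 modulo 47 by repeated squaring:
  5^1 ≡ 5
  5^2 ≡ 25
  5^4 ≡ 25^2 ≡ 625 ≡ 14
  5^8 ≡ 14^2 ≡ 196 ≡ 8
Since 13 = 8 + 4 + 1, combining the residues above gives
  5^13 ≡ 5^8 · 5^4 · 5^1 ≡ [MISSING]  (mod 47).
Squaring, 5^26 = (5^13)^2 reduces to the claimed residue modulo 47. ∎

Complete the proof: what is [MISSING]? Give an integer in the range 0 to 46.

5^8 · 5^4 · 5^1 ≡ 8 · 14 · 5 = 560.
560 mod 47 = 43, so 5^13 ≡ 43 (mod 47).

43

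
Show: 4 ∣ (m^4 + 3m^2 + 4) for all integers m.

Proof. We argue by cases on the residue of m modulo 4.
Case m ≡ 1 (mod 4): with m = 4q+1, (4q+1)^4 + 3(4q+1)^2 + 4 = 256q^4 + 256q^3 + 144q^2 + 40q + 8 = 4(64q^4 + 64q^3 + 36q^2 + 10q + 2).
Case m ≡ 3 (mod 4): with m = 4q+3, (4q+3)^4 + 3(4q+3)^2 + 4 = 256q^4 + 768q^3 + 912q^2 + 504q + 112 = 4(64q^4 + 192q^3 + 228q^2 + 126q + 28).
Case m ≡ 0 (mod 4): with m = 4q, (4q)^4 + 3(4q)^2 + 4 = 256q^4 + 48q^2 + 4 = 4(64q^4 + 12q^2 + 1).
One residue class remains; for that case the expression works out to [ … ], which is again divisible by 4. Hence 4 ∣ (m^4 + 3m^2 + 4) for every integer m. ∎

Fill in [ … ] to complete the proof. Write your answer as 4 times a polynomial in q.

Only m ≡ 2 (mod 4) is unaccounted for. Put m = 4q+2:
(4q+2)^4 + 3(4q+2)^2 + 4 expands to 256q^4 + 512q^3 + 432q^2 + 176q + 32,
and factoring out 4 leaves 4(64q^4 + 128q^3 + 108q^2 + 44q + 8).

4(64q^4 + 128q^3 + 108q^2 + 44q + 8)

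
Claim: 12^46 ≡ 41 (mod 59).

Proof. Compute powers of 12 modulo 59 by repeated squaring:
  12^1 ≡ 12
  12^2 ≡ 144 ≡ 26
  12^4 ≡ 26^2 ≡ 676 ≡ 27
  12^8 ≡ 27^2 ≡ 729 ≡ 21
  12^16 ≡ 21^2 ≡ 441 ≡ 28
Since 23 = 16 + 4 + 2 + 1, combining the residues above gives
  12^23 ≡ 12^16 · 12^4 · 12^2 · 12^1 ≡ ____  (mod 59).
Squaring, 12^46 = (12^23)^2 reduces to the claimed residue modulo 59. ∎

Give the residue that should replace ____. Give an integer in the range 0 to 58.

49

12^16 · 12^4 · 12^2 · 12^1 ≡ 28 · 27 · 26 · 12 = 235872.
235872 mod 59 = 49, so 12^23 ≡ 49 (mod 59).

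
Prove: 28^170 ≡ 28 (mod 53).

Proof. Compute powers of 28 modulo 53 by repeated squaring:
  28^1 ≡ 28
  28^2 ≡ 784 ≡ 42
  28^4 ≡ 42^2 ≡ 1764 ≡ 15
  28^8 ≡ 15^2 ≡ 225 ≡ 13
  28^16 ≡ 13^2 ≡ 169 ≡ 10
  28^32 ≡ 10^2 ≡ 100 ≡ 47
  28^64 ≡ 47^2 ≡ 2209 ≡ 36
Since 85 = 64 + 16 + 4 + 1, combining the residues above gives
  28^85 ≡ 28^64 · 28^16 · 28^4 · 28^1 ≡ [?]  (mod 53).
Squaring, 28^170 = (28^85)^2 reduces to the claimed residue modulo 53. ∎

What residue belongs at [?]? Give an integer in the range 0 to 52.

44

28^64 · 28^16 · 28^4 · 28^1 ≡ 36 · 10 · 15 · 28 = 151200.
151200 mod 53 = 44, so 28^85 ≡ 44 (mod 53).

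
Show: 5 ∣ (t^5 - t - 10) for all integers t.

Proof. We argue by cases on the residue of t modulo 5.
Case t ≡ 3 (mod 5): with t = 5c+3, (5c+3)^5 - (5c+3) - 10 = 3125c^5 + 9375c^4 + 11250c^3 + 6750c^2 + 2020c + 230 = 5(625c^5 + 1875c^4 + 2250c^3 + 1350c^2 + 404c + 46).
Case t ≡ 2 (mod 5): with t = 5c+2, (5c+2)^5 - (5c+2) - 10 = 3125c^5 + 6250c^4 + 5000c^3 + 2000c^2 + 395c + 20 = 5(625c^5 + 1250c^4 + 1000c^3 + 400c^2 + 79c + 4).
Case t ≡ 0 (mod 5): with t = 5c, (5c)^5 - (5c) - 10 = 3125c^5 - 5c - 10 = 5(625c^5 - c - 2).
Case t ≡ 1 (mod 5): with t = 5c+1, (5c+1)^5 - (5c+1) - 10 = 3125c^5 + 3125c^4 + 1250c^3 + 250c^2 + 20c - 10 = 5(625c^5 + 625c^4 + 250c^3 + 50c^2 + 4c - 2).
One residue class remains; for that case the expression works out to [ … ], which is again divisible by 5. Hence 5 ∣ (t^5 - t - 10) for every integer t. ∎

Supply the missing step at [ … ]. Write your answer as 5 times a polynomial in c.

5(625c^5 + 2500c^4 + 4000c^3 + 3200c^2 + 1279c + 202)

The residues treated are {3, 2, 0, 1}, so the missing case is t ≡ 4 (mod 5); write t = 5c+4.
Then (5c+4)^5 - (5c+4) - 10 = 3125c^5 + 12500c^4 + 20000c^3 + 16000c^2 + 6395c + 1010 = 5(625c^5 + 2500c^4 + 4000c^3 + 3200c^2 + 1279c + 202).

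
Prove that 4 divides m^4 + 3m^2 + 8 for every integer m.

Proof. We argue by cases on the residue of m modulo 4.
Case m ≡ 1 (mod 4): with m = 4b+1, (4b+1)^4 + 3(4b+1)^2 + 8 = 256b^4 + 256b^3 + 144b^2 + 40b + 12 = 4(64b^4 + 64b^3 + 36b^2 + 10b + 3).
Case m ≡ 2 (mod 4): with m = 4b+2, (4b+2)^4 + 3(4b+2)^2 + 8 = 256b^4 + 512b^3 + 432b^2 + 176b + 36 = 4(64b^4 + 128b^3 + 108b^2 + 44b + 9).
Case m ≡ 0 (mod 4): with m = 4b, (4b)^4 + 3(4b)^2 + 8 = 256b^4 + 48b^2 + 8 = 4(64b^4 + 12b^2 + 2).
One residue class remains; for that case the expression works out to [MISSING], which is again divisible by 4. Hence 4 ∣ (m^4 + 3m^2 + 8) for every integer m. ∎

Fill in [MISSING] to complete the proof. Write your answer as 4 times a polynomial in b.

4(64b^4 + 192b^3 + 228b^2 + 126b + 29)

Only m ≡ 3 (mod 4) is unaccounted for. Put m = 4b+3:
(4b+3)^4 + 3(4b+3)^2 + 8 expands to 256b^4 + 768b^3 + 912b^2 + 504b + 116,
and factoring out 4 leaves 4(64b^4 + 192b^3 + 228b^2 + 126b + 29).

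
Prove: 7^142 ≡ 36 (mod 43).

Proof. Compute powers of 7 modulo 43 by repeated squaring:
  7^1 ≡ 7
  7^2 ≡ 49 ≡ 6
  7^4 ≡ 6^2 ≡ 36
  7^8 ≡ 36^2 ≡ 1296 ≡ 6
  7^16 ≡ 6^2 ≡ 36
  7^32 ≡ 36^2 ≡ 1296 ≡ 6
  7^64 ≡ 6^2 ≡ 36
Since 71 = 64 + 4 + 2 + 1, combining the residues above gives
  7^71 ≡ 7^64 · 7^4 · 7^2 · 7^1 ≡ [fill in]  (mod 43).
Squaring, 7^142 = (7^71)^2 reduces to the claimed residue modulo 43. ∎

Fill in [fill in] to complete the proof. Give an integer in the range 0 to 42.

37

7^64 · 7^4 · 7^2 · 7^1 ≡ 36 · 36 · 6 · 7 = 54432.
54432 mod 43 = 37, so 7^71 ≡ 37 (mod 43).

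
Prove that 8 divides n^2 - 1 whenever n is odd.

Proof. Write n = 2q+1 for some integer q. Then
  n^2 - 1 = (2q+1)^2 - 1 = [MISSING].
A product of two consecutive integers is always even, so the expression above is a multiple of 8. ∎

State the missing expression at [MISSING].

4q(q + 1)

(2q+1)^2 - 1 = 4q^2 + 4q + 1 - 1 = 4q^2 + 4q = 4q(q+1).
Since q and q+1 are consecutive, q(q+1) is even, and 4·(even) is a multiple of 8.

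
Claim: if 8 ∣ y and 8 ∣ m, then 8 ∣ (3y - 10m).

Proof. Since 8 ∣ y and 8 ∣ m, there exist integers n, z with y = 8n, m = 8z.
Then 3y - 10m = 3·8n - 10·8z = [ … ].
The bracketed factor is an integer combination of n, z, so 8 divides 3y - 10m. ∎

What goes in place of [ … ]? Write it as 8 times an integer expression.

Each term has a factor of 8: 3·8n - 10·8z = 8·(3n - 10z).
Since 3n - 10z is an integer, 8 ∣ (3y - 10m).

8(3n - 10z)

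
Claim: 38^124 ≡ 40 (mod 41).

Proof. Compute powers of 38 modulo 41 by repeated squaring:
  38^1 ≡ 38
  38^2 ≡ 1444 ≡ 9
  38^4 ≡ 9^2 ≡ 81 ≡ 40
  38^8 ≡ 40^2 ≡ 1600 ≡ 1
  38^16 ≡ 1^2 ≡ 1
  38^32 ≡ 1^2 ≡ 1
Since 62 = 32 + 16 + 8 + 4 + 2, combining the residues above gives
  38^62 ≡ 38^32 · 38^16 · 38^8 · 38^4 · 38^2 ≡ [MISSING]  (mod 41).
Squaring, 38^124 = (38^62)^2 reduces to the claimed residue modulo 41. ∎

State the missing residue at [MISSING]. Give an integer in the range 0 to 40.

Multiply the listed residues: 1 · 1 · 1 · 40 · 9 = 1 → 1 → 40 → 360.
Reducing modulo 41: 360 = 8·41 + 32, so 38^62 ≡ 32.

32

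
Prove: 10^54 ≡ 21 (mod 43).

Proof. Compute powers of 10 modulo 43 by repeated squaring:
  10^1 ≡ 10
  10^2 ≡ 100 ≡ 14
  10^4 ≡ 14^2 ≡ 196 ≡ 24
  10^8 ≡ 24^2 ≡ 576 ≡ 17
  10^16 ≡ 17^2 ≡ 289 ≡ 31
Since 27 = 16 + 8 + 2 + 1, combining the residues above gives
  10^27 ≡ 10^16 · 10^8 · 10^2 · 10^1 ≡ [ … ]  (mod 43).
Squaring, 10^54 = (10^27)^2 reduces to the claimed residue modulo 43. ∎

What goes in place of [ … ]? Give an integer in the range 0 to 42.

10^16 · 10^8 · 10^2 · 10^1 ≡ 31 · 17 · 14 · 10 = 73780.
73780 mod 43 = 35, so 10^27 ≡ 35 (mod 43).

35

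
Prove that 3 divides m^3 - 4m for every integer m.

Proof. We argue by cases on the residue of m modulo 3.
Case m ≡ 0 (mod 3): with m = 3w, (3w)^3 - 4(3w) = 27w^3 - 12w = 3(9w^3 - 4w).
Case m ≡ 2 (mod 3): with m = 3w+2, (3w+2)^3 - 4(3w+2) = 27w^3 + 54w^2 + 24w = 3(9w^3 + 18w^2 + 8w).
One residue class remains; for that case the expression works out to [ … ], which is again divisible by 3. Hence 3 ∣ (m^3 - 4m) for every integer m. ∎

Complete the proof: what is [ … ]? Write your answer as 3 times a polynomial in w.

The residues treated are {0, 2}, so the missing case is m ≡ 1 (mod 3); write m = 3w+1.
Then (3w+1)^3 - 4(3w+1) = 27w^3 + 27w^2 - 3w - 3 = 3(9w^3 + 9w^2 - w - 1).

3(9w^3 + 9w^2 - w - 1)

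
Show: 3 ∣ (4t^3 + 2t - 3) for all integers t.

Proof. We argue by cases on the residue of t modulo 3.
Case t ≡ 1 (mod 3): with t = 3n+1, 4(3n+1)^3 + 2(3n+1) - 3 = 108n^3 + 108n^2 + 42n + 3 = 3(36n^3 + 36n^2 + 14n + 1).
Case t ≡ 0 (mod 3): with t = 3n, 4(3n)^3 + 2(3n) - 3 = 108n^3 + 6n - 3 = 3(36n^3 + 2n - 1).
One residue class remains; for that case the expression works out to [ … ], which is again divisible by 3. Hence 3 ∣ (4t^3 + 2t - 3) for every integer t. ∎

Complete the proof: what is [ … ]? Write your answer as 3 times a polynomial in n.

3(36n^3 + 72n^2 + 50n + 11)

Only t ≡ 2 (mod 3) is unaccounted for. Put t = 3n+2:
4(3n+2)^3 + 2(3n+2) - 3 expands to 108n^3 + 216n^2 + 150n + 33,
and factoring out 3 leaves 3(36n^3 + 72n^2 + 50n + 11).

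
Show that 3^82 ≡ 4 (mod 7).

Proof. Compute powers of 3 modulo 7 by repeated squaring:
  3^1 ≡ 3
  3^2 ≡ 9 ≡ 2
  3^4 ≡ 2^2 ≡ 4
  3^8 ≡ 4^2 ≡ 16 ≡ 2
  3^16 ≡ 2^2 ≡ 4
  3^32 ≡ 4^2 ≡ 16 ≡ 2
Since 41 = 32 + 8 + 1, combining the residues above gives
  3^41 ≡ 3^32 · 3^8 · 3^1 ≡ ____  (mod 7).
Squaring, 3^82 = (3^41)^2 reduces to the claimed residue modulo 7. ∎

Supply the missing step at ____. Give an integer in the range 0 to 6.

3^32 · 3^8 · 3^1 ≡ 2 · 2 · 3 = 12.
12 mod 7 = 5, so 3^41 ≡ 5 (mod 7).

5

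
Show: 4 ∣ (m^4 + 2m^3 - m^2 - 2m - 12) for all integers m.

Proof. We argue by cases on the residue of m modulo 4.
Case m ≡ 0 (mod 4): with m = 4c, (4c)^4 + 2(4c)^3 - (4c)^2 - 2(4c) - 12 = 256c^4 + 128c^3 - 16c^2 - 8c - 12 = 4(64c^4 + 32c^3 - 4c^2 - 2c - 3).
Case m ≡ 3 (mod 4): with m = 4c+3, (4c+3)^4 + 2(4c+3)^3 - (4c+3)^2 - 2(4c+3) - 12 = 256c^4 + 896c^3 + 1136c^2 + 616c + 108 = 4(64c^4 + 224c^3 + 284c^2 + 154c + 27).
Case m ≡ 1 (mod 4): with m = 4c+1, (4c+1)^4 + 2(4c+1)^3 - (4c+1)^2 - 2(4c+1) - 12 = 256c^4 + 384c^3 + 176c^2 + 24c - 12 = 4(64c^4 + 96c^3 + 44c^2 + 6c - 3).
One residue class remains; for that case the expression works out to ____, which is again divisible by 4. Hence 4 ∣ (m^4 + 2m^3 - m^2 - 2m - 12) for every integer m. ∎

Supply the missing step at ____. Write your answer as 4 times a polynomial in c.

Only m ≡ 2 (mod 4) is unaccounted for. Put m = 4c+2:
(4c+2)^4 + 2(4c+2)^3 - (4c+2)^2 - 2(4c+2) - 12 expands to 256c^4 + 640c^3 + 560c^2 + 200c + 12,
and factoring out 4 leaves 4(64c^4 + 160c^3 + 140c^2 + 50c + 3).

4(64c^4 + 160c^3 + 140c^2 + 50c + 3)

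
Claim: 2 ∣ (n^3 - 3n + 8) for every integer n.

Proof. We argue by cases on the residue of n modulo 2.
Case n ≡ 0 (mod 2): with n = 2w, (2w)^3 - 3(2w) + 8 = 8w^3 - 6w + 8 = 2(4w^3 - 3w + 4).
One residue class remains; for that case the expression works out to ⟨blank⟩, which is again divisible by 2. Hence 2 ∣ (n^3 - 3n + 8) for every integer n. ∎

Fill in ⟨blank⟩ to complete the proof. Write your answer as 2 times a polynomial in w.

Only n ≡ 1 (mod 2) is unaccounted for. Put n = 2w+1:
(2w+1)^3 - 3(2w+1) + 8 expands to 8w^3 + 12w^2 + 6,
and factoring out 2 leaves 2(4w^3 + 6w^2 + 3).

2(4w^3 + 6w^2 + 3)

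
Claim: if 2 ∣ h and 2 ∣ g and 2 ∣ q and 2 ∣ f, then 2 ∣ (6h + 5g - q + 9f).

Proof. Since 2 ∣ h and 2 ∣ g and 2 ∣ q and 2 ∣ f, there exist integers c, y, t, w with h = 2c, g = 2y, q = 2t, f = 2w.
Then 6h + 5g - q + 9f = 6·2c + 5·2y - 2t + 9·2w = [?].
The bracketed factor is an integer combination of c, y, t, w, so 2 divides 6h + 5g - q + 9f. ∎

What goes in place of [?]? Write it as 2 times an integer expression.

2(6c - t + 9w + 5y)

Pull the common 2 out of every term: 6·2c + 5·2y - 2t + 9·2w = 2(6c - t + 9w + 5y).
6c - t + 9w + 5y is an integer, which exhibits the divisibility.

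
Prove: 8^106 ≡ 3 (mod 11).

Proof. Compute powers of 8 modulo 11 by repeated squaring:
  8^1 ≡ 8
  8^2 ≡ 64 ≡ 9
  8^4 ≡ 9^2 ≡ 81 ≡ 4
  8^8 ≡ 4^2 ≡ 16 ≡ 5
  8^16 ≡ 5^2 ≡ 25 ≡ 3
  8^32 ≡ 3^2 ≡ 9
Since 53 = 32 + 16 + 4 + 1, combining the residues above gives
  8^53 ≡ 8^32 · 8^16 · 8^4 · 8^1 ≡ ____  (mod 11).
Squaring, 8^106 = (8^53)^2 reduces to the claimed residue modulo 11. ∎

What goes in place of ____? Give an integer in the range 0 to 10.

6

Multiply the listed residues: 9 · 3 · 4 · 8 = 27 → 108 → 864.
Reducing modulo 11: 864 = 78·11 + 6, so 8^53 ≡ 6.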